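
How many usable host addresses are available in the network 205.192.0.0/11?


Host bits = 32 - 11 = 21
Total addresses = 2^21 = 2097152
Usable = total - 2 (network and broadcast)
Usable hosts: 2097150


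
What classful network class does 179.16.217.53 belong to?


First octet: 179
Binary: 10110011
10xxxxxx -> Class B (128-191)
Class B, default mask 255.255.0.0 (/16)


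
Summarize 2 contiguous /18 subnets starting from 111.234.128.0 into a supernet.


Original prefix: /18
Number of subnets: 2 = 2^1
New prefix = 18 - 1 = 17
Supernet: 111.234.128.0/17


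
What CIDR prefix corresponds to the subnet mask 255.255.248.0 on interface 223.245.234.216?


Binary: 11111111.11111111.11111000.00000000
Count leading 1s
Prefix: /21


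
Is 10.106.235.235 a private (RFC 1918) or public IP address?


RFC 1918 private ranges:
  10.0.0.0/8 (10.0.0.0 - 10.255.255.255)
  172.16.0.0/12 (172.16.0.0 - 172.31.255.255)
  192.168.0.0/16 (192.168.0.0 - 192.168.255.255)
Private (in 10.0.0.0/8)


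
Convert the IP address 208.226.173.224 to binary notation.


208 = 11010000
226 = 11100010
173 = 10101101
224 = 11100000
Binary: 11010000.11100010.10101101.11100000


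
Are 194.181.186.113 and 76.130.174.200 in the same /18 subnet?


Mask: 255.255.192.0
194.181.186.113 AND mask = 194.181.128.0
76.130.174.200 AND mask = 76.130.128.0
No, different subnets (194.181.128.0 vs 76.130.128.0)


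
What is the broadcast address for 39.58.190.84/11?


Network: 39.32.0.0/11
Host bits = 21
Set all host bits to 1:
Broadcast: 39.63.255.255


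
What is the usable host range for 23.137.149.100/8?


Network: 23.0.0.0
Broadcast: 23.255.255.255
First usable = network + 1
Last usable = broadcast - 1
Range: 23.0.0.1 to 23.255.255.254


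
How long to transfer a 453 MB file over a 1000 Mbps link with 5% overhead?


Effective throughput = 1000 * (1 - 5/100) = 950 Mbps
File size in Mb = 453 * 8 = 3624 Mb
Time = 3624 / 950
Time = 3.8147 seconds


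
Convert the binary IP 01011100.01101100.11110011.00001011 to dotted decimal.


01011100 = 92
01101100 = 108
11110011 = 243
00001011 = 11
IP: 92.108.243.11


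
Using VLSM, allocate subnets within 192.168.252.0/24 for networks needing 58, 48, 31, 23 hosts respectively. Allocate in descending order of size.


58 hosts -> /26 (62 usable): 192.168.252.0/26
48 hosts -> /26 (62 usable): 192.168.252.64/26
31 hosts -> /26 (62 usable): 192.168.252.128/26
23 hosts -> /27 (30 usable): 192.168.252.192/27
Allocation: 192.168.252.0/26 (58 hosts, 62 usable); 192.168.252.64/26 (48 hosts, 62 usable); 192.168.252.128/26 (31 hosts, 62 usable); 192.168.252.192/27 (23 hosts, 30 usable)


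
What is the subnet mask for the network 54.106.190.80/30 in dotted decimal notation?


/30 means 30 network bits, 2 host bits
Binary: 11111111111111111111111111111100
Mask: 255.255.255.252


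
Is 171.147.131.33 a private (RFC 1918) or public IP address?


RFC 1918 private ranges:
  10.0.0.0/8 (10.0.0.0 - 10.255.255.255)
  172.16.0.0/12 (172.16.0.0 - 172.31.255.255)
  192.168.0.0/16 (192.168.0.0 - 192.168.255.255)
Public (not in any RFC 1918 range)


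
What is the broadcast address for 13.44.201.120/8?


Network: 13.0.0.0/8
Host bits = 24
Set all host bits to 1:
Broadcast: 13.255.255.255


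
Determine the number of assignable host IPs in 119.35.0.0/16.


Host bits = 32 - 16 = 16
Total addresses = 2^16 = 65536
Usable = total - 2 (network and broadcast)
Usable hosts: 65534


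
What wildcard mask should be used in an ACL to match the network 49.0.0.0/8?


Subnet mask: 255.0.0.0
Wildcard = 255.255.255.255 - subnet mask
255 - 255 = 0
255 - 0 = 255
255 - 0 = 255
255 - 0 = 255
Wildcard: 0.255.255.255


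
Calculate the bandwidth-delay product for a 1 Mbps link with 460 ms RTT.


BDP = bandwidth * RTT
= 1 Mbps * 460 ms
= 1 * 1e6 * 460 / 1000 bits
= 460000 bits
= 57500 bytes
= 56.1523 KB
BDP = 460000 bits (57500 bytes)


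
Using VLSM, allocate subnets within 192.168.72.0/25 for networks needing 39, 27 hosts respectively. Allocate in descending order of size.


39 hosts -> /26 (62 usable): 192.168.72.0/26
27 hosts -> /27 (30 usable): 192.168.72.64/27
Allocation: 192.168.72.0/26 (39 hosts, 62 usable); 192.168.72.64/27 (27 hosts, 30 usable)


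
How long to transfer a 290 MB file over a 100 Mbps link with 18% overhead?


Effective throughput = 100 * (1 - 18/100) = 82 Mbps
File size in Mb = 290 * 8 = 2320 Mb
Time = 2320 / 82
Time = 28.2927 seconds


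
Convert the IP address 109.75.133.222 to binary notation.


109 = 01101101
75 = 01001011
133 = 10000101
222 = 11011110
Binary: 01101101.01001011.10000101.11011110


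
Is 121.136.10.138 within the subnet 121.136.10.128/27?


Subnet network: 121.136.10.128
Test IP AND mask: 121.136.10.128
Yes, 121.136.10.138 is in 121.136.10.128/27


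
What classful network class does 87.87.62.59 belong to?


First octet: 87
Binary: 01010111
0xxxxxxx -> Class A (1-126)
Class A, default mask 255.0.0.0 (/8)


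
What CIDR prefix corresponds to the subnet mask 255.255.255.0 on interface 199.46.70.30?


Binary: 11111111.11111111.11111111.00000000
Count leading 1s
Prefix: /24


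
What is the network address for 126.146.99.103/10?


IP:   01111110.10010010.01100011.01100111
Mask: 11111111.11000000.00000000.00000000
AND operation:
Net:  01111110.10000000.00000000.00000000
Network: 126.128.0.0/10


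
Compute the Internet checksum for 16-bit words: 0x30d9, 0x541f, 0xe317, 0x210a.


Sum all words (with carry folding):
+ 0x30d9 = 0x30d9
+ 0x541f = 0x84f8
+ 0xe317 = 0x6810
+ 0x210a = 0x891a
One's complement: ~0x891a
Checksum = 0x76e5


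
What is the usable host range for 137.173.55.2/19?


Network: 137.173.32.0
Broadcast: 137.173.63.255
First usable = network + 1
Last usable = broadcast - 1
Range: 137.173.32.1 to 137.173.63.254


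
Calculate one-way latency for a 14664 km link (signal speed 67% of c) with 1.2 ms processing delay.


Speed = 0.67 * 3e5 km/s = 201000 km/s
Propagation delay = 14664 / 201000 = 0.073 s = 72.9552 ms
Processing delay = 1.2 ms
Total one-way latency = 74.1552 ms


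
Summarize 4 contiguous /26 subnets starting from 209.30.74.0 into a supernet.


Original prefix: /26
Number of subnets: 4 = 2^2
New prefix = 26 - 2 = 24
Supernet: 209.30.74.0/24


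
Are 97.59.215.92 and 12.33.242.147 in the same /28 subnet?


Mask: 255.255.255.240
97.59.215.92 AND mask = 97.59.215.80
12.33.242.147 AND mask = 12.33.242.144
No, different subnets (97.59.215.80 vs 12.33.242.144)


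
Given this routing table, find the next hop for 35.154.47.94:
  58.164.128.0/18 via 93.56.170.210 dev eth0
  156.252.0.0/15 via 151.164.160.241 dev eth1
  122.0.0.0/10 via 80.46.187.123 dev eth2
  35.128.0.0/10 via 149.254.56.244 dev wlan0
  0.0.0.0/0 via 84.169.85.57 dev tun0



Longest prefix match for 35.154.47.94:
  /18 58.164.128.0: no
  /15 156.252.0.0: no
  /10 122.0.0.0: no
  /10 35.128.0.0: MATCH
  /0 0.0.0.0: MATCH
Selected: next-hop 149.254.56.244 via wlan0 (matched /10)


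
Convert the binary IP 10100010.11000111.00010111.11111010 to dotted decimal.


10100010 = 162
11000111 = 199
00010111 = 23
11111010 = 250
IP: 162.199.23.250


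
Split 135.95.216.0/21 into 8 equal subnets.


New prefix = 21 + 3 = 24
Each subnet has 256 addresses
  135.95.216.0/24
  135.95.217.0/24
  135.95.218.0/24
  135.95.219.0/24
  135.95.220.0/24
  135.95.221.0/24
  135.95.222.0/24
  135.95.223.0/24
Subnets: 135.95.216.0/24, 135.95.217.0/24, 135.95.218.0/24, 135.95.219.0/24, 135.95.220.0/24, 135.95.221.0/24, 135.95.222.0/24, 135.95.223.0/24


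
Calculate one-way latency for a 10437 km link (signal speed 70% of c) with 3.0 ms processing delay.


Speed = 0.7 * 3e5 km/s = 210000 km/s
Propagation delay = 10437 / 210000 = 0.0497 s = 49.7 ms
Processing delay = 3.0 ms
Total one-way latency = 52.7 ms


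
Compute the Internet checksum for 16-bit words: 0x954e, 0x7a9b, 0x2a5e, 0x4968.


Sum all words (with carry folding):
+ 0x954e = 0x954e
+ 0x7a9b = 0x0fea
+ 0x2a5e = 0x3a48
+ 0x4968 = 0x83b0
One's complement: ~0x83b0
Checksum = 0x7c4f


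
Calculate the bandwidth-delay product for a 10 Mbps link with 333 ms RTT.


BDP = bandwidth * RTT
= 10 Mbps * 333 ms
= 10 * 1e6 * 333 / 1000 bits
= 3330000 bits
= 416250 bytes
= 406.4941 KB
BDP = 3330000 bits (416250 bytes)


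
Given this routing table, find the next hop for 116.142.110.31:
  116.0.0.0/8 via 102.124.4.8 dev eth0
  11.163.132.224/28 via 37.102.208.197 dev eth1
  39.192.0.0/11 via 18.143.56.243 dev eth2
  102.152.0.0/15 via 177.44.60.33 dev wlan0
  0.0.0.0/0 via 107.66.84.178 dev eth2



Longest prefix match for 116.142.110.31:
  /8 116.0.0.0: MATCH
  /28 11.163.132.224: no
  /11 39.192.0.0: no
  /15 102.152.0.0: no
  /0 0.0.0.0: MATCH
Selected: next-hop 102.124.4.8 via eth0 (matched /8)


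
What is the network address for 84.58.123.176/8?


IP:   01010100.00111010.01111011.10110000
Mask: 11111111.00000000.00000000.00000000
AND operation:
Net:  01010100.00000000.00000000.00000000
Network: 84.0.0.0/8


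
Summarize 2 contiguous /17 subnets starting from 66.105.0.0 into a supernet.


Original prefix: /17
Number of subnets: 2 = 2^1
New prefix = 17 - 1 = 16
Supernet: 66.105.0.0/16


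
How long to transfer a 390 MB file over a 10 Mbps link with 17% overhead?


Effective throughput = 10 * (1 - 17/100) = 8.3 Mbps
File size in Mb = 390 * 8 = 3120 Mb
Time = 3120 / 8.3
Time = 375.9036 seconds


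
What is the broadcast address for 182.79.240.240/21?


Network: 182.79.240.0/21
Host bits = 11
Set all host bits to 1:
Broadcast: 182.79.247.255


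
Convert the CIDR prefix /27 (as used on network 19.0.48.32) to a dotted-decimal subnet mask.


/27 means 27 network bits, 5 host bits
Binary: 11111111111111111111111111100000
Mask: 255.255.255.224


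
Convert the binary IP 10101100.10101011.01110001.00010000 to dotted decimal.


10101100 = 172
10101011 = 171
01110001 = 113
00010000 = 16
IP: 172.171.113.16


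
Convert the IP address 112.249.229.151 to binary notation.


112 = 01110000
249 = 11111001
229 = 11100101
151 = 10010111
Binary: 01110000.11111001.11100101.10010111


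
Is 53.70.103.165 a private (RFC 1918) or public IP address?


RFC 1918 private ranges:
  10.0.0.0/8 (10.0.0.0 - 10.255.255.255)
  172.16.0.0/12 (172.16.0.0 - 172.31.255.255)
  192.168.0.0/16 (192.168.0.0 - 192.168.255.255)
Public (not in any RFC 1918 range)


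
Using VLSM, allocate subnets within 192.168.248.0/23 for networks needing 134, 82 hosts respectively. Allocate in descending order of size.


134 hosts -> /24 (254 usable): 192.168.248.0/24
82 hosts -> /25 (126 usable): 192.168.249.0/25
Allocation: 192.168.248.0/24 (134 hosts, 254 usable); 192.168.249.0/25 (82 hosts, 126 usable)


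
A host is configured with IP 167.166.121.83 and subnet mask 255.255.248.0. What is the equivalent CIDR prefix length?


Binary: 11111111.11111111.11111000.00000000
Count leading 1s
Prefix: /21


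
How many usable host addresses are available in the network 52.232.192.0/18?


Host bits = 32 - 18 = 14
Total addresses = 2^14 = 16384
Usable = total - 2 (network and broadcast)
Usable hosts: 16382


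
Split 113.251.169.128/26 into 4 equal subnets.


New prefix = 26 + 2 = 28
Each subnet has 16 addresses
  113.251.169.128/28
  113.251.169.144/28
  113.251.169.160/28
  113.251.169.176/28
Subnets: 113.251.169.128/28, 113.251.169.144/28, 113.251.169.160/28, 113.251.169.176/28


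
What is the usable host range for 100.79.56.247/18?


Network: 100.79.0.0
Broadcast: 100.79.63.255
First usable = network + 1
Last usable = broadcast - 1
Range: 100.79.0.1 to 100.79.63.254


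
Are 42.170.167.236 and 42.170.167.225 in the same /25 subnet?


Mask: 255.255.255.128
42.170.167.236 AND mask = 42.170.167.128
42.170.167.225 AND mask = 42.170.167.128
Yes, same subnet (42.170.167.128)


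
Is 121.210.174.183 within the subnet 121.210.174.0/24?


Subnet network: 121.210.174.0
Test IP AND mask: 121.210.174.0
Yes, 121.210.174.183 is in 121.210.174.0/24


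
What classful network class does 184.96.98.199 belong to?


First octet: 184
Binary: 10111000
10xxxxxx -> Class B (128-191)
Class B, default mask 255.255.0.0 (/16)


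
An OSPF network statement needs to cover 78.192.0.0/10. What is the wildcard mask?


Subnet mask: 255.192.0.0
Wildcard = 255.255.255.255 - subnet mask
255 - 255 = 0
255 - 192 = 63
255 - 0 = 255
255 - 0 = 255
Wildcard: 0.63.255.255


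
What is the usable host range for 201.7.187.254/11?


Network: 201.0.0.0
Broadcast: 201.31.255.255
First usable = network + 1
Last usable = broadcast - 1
Range: 201.0.0.1 to 201.31.255.254


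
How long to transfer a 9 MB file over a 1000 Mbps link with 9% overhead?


Effective throughput = 1000 * (1 - 9/100) = 910 Mbps
File size in Mb = 9 * 8 = 72 Mb
Time = 72 / 910
Time = 0.0791 seconds


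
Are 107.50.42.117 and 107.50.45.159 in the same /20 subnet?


Mask: 255.255.240.0
107.50.42.117 AND mask = 107.50.32.0
107.50.45.159 AND mask = 107.50.32.0
Yes, same subnet (107.50.32.0)


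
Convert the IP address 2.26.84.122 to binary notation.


2 = 00000010
26 = 00011010
84 = 01010100
122 = 01111010
Binary: 00000010.00011010.01010100.01111010


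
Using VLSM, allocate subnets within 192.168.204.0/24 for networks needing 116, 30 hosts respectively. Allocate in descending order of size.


116 hosts -> /25 (126 usable): 192.168.204.0/25
30 hosts -> /27 (30 usable): 192.168.204.128/27
Allocation: 192.168.204.0/25 (116 hosts, 126 usable); 192.168.204.128/27 (30 hosts, 30 usable)


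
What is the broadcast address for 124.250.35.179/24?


Network: 124.250.35.0/24
Host bits = 8
Set all host bits to 1:
Broadcast: 124.250.35.255


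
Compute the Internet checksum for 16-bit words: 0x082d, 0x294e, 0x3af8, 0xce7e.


Sum all words (with carry folding):
+ 0x082d = 0x082d
+ 0x294e = 0x317b
+ 0x3af8 = 0x6c73
+ 0xce7e = 0x3af2
One's complement: ~0x3af2
Checksum = 0xc50d


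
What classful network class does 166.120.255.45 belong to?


First octet: 166
Binary: 10100110
10xxxxxx -> Class B (128-191)
Class B, default mask 255.255.0.0 (/16)


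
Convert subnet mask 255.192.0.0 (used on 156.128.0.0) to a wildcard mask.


Subnet mask: 255.192.0.0
Wildcard = 255.255.255.255 - subnet mask
255 - 255 = 0
255 - 192 = 63
255 - 0 = 255
255 - 0 = 255
Wildcard: 0.63.255.255


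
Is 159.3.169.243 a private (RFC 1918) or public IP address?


RFC 1918 private ranges:
  10.0.0.0/8 (10.0.0.0 - 10.255.255.255)
  172.16.0.0/12 (172.16.0.0 - 172.31.255.255)
  192.168.0.0/16 (192.168.0.0 - 192.168.255.255)
Public (not in any RFC 1918 range)


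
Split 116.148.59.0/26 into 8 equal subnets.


New prefix = 26 + 3 = 29
Each subnet has 8 addresses
  116.148.59.0/29
  116.148.59.8/29
  116.148.59.16/29
  116.148.59.24/29
  116.148.59.32/29
  116.148.59.40/29
  116.148.59.48/29
  116.148.59.56/29
Subnets: 116.148.59.0/29, 116.148.59.8/29, 116.148.59.16/29, 116.148.59.24/29, 116.148.59.32/29, 116.148.59.40/29, 116.148.59.48/29, 116.148.59.56/29


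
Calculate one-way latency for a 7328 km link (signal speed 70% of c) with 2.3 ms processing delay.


Speed = 0.7 * 3e5 km/s = 210000 km/s
Propagation delay = 7328 / 210000 = 0.0349 s = 34.8952 ms
Processing delay = 2.3 ms
Total one-way latency = 37.1952 ms


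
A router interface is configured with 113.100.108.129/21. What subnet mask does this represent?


/21 means 21 network bits, 11 host bits
Binary: 11111111111111111111100000000000
Mask: 255.255.248.0


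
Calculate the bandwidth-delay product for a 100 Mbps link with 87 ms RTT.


BDP = bandwidth * RTT
= 100 Mbps * 87 ms
= 100 * 1e6 * 87 / 1000 bits
= 8700000 bits
= 1087500 bytes
= 1062.0117 KB
BDP = 8700000 bits (1087500 bytes)


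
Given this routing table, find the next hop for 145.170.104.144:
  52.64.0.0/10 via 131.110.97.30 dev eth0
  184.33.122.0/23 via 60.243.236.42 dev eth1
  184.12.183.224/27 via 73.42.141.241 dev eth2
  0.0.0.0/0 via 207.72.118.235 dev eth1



Longest prefix match for 145.170.104.144:
  /10 52.64.0.0: no
  /23 184.33.122.0: no
  /27 184.12.183.224: no
  /0 0.0.0.0: MATCH
Selected: next-hop 207.72.118.235 via eth1 (matched /0)


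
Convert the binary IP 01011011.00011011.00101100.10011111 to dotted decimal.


01011011 = 91
00011011 = 27
00101100 = 44
10011111 = 159
IP: 91.27.44.159


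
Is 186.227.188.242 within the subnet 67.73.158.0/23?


Subnet network: 67.73.158.0
Test IP AND mask: 186.227.188.0
No, 186.227.188.242 is not in 67.73.158.0/23


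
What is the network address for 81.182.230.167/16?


IP:   01010001.10110110.11100110.10100111
Mask: 11111111.11111111.00000000.00000000
AND operation:
Net:  01010001.10110110.00000000.00000000
Network: 81.182.0.0/16


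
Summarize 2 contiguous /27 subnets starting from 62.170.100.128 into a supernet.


Original prefix: /27
Number of subnets: 2 = 2^1
New prefix = 27 - 1 = 26
Supernet: 62.170.100.128/26


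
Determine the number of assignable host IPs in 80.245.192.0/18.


Host bits = 32 - 18 = 14
Total addresses = 2^14 = 16384
Usable = total - 2 (network and broadcast)
Usable hosts: 16382


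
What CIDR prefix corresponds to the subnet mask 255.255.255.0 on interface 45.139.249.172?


Binary: 11111111.11111111.11111111.00000000
Count leading 1s
Prefix: /24


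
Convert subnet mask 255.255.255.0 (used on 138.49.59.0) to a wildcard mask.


Subnet mask: 255.255.255.0
Wildcard = 255.255.255.255 - subnet mask
255 - 255 = 0
255 - 255 = 0
255 - 255 = 0
255 - 0 = 255
Wildcard: 0.0.0.255


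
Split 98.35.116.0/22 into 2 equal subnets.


New prefix = 22 + 1 = 23
Each subnet has 512 addresses
  98.35.116.0/23
  98.35.118.0/23
Subnets: 98.35.116.0/23, 98.35.118.0/23


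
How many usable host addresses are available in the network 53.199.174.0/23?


Host bits = 32 - 23 = 9
Total addresses = 2^9 = 512
Usable = total - 2 (network and broadcast)
Usable hosts: 510


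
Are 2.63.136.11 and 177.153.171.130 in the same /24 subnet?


Mask: 255.255.255.0
2.63.136.11 AND mask = 2.63.136.0
177.153.171.130 AND mask = 177.153.171.0
No, different subnets (2.63.136.0 vs 177.153.171.0)


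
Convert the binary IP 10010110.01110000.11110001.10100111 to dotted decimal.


10010110 = 150
01110000 = 112
11110001 = 241
10100111 = 167
IP: 150.112.241.167


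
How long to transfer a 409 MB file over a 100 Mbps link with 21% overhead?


Effective throughput = 100 * (1 - 21/100) = 79 Mbps
File size in Mb = 409 * 8 = 3272 Mb
Time = 3272 / 79
Time = 41.4177 seconds


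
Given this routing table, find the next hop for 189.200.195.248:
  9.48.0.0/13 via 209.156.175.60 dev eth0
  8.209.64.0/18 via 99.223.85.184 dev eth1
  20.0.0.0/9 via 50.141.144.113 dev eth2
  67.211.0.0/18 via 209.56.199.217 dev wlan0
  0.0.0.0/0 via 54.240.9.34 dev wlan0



Longest prefix match for 189.200.195.248:
  /13 9.48.0.0: no
  /18 8.209.64.0: no
  /9 20.0.0.0: no
  /18 67.211.0.0: no
  /0 0.0.0.0: MATCH
Selected: next-hop 54.240.9.34 via wlan0 (matched /0)


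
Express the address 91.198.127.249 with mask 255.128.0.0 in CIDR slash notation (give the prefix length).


Binary: 11111111.10000000.00000000.00000000
Count leading 1s
Prefix: /9


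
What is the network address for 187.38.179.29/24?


IP:   10111011.00100110.10110011.00011101
Mask: 11111111.11111111.11111111.00000000
AND operation:
Net:  10111011.00100110.10110011.00000000
Network: 187.38.179.0/24


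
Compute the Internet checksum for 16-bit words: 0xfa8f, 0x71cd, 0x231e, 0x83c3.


Sum all words (with carry folding):
+ 0xfa8f = 0xfa8f
+ 0x71cd = 0x6c5d
+ 0x231e = 0x8f7b
+ 0x83c3 = 0x133f
One's complement: ~0x133f
Checksum = 0xecc0


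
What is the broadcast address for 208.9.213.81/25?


Network: 208.9.213.0/25
Host bits = 7
Set all host bits to 1:
Broadcast: 208.9.213.127


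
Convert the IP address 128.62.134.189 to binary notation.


128 = 10000000
62 = 00111110
134 = 10000110
189 = 10111101
Binary: 10000000.00111110.10000110.10111101


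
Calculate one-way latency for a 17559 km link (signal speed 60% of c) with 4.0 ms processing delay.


Speed = 0.6 * 3e5 km/s = 180000 km/s
Propagation delay = 17559 / 180000 = 0.0975 s = 97.55 ms
Processing delay = 4.0 ms
Total one-way latency = 101.55 ms


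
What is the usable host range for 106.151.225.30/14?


Network: 106.148.0.0
Broadcast: 106.151.255.255
First usable = network + 1
Last usable = broadcast - 1
Range: 106.148.0.1 to 106.151.255.254


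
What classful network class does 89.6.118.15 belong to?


First octet: 89
Binary: 01011001
0xxxxxxx -> Class A (1-126)
Class A, default mask 255.0.0.0 (/8)


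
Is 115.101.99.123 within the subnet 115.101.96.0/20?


Subnet network: 115.101.96.0
Test IP AND mask: 115.101.96.0
Yes, 115.101.99.123 is in 115.101.96.0/20


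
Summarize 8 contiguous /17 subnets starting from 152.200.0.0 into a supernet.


Original prefix: /17
Number of subnets: 8 = 2^3
New prefix = 17 - 3 = 14
Supernet: 152.200.0.0/14


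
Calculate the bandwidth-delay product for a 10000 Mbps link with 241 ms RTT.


BDP = bandwidth * RTT
= 10000 Mbps * 241 ms
= 10000 * 1e6 * 241 / 1000 bits
= 2410000000 bits
= 301250000 bytes
= 294189.4531 KB
BDP = 2410000000 bits (301250000 bytes)


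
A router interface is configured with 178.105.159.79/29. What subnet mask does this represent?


/29 means 29 network bits, 3 host bits
Binary: 11111111111111111111111111111000
Mask: 255.255.255.248


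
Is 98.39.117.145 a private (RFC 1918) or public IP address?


RFC 1918 private ranges:
  10.0.0.0/8 (10.0.0.0 - 10.255.255.255)
  172.16.0.0/12 (172.16.0.0 - 172.31.255.255)
  192.168.0.0/16 (192.168.0.0 - 192.168.255.255)
Public (not in any RFC 1918 range)


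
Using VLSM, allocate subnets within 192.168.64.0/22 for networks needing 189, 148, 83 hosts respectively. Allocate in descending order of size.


189 hosts -> /24 (254 usable): 192.168.64.0/24
148 hosts -> /24 (254 usable): 192.168.65.0/24
83 hosts -> /25 (126 usable): 192.168.66.0/25
Allocation: 192.168.64.0/24 (189 hosts, 254 usable); 192.168.65.0/24 (148 hosts, 254 usable); 192.168.66.0/25 (83 hosts, 126 usable)


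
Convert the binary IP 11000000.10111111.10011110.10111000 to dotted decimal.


11000000 = 192
10111111 = 191
10011110 = 158
10111000 = 184
IP: 192.191.158.184


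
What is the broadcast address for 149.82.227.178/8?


Network: 149.0.0.0/8
Host bits = 24
Set all host bits to 1:
Broadcast: 149.255.255.255


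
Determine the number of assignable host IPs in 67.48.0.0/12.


Host bits = 32 - 12 = 20
Total addresses = 2^20 = 1048576
Usable = total - 2 (network and broadcast)
Usable hosts: 1048574


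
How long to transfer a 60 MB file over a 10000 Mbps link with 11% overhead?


Effective throughput = 10000 * (1 - 11/100) = 8900 Mbps
File size in Mb = 60 * 8 = 480 Mb
Time = 480 / 8900
Time = 0.0539 seconds


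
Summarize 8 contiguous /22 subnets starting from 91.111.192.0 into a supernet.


Original prefix: /22
Number of subnets: 8 = 2^3
New prefix = 22 - 3 = 19
Supernet: 91.111.192.0/19


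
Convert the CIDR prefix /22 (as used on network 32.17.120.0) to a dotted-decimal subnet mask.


/22 means 22 network bits, 10 host bits
Binary: 11111111111111111111110000000000
Mask: 255.255.252.0


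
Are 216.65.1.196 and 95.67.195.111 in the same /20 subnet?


Mask: 255.255.240.0
216.65.1.196 AND mask = 216.65.0.0
95.67.195.111 AND mask = 95.67.192.0
No, different subnets (216.65.0.0 vs 95.67.192.0)


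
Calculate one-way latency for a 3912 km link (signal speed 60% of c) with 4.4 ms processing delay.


Speed = 0.6 * 3e5 km/s = 180000 km/s
Propagation delay = 3912 / 180000 = 0.0217 s = 21.7333 ms
Processing delay = 4.4 ms
Total one-way latency = 26.1333 ms


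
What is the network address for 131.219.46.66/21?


IP:   10000011.11011011.00101110.01000010
Mask: 11111111.11111111.11111000.00000000
AND operation:
Net:  10000011.11011011.00101000.00000000
Network: 131.219.40.0/21


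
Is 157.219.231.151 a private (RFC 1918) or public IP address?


RFC 1918 private ranges:
  10.0.0.0/8 (10.0.0.0 - 10.255.255.255)
  172.16.0.0/12 (172.16.0.0 - 172.31.255.255)
  192.168.0.0/16 (192.168.0.0 - 192.168.255.255)
Public (not in any RFC 1918 range)


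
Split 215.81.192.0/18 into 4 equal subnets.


New prefix = 18 + 2 = 20
Each subnet has 4096 addresses
  215.81.192.0/20
  215.81.208.0/20
  215.81.224.0/20
  215.81.240.0/20
Subnets: 215.81.192.0/20, 215.81.208.0/20, 215.81.224.0/20, 215.81.240.0/20


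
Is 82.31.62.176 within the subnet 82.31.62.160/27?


Subnet network: 82.31.62.160
Test IP AND mask: 82.31.62.160
Yes, 82.31.62.176 is in 82.31.62.160/27


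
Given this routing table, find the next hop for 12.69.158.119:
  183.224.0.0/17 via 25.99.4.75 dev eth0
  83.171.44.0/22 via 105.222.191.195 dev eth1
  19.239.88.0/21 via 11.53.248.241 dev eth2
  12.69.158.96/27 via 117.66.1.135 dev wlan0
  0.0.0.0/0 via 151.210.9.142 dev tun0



Longest prefix match for 12.69.158.119:
  /17 183.224.0.0: no
  /22 83.171.44.0: no
  /21 19.239.88.0: no
  /27 12.69.158.96: MATCH
  /0 0.0.0.0: MATCH
Selected: next-hop 117.66.1.135 via wlan0 (matched /27)


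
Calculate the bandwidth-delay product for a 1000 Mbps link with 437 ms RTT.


BDP = bandwidth * RTT
= 1000 Mbps * 437 ms
= 1000 * 1e6 * 437 / 1000 bits
= 437000000 bits
= 54625000 bytes
= 53344.7266 KB
BDP = 437000000 bits (54625000 bytes)


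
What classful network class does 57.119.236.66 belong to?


First octet: 57
Binary: 00111001
0xxxxxxx -> Class A (1-126)
Class A, default mask 255.0.0.0 (/8)


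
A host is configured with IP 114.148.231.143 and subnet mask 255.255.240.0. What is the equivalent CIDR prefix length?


Binary: 11111111.11111111.11110000.00000000
Count leading 1s
Prefix: /20


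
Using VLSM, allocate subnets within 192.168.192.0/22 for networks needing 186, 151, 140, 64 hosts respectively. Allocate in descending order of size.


186 hosts -> /24 (254 usable): 192.168.192.0/24
151 hosts -> /24 (254 usable): 192.168.193.0/24
140 hosts -> /24 (254 usable): 192.168.194.0/24
64 hosts -> /25 (126 usable): 192.168.195.0/25
Allocation: 192.168.192.0/24 (186 hosts, 254 usable); 192.168.193.0/24 (151 hosts, 254 usable); 192.168.194.0/24 (140 hosts, 254 usable); 192.168.195.0/25 (64 hosts, 126 usable)


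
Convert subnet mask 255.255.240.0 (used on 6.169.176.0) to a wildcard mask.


Subnet mask: 255.255.240.0
Wildcard = 255.255.255.255 - subnet mask
255 - 255 = 0
255 - 255 = 0
255 - 240 = 15
255 - 0 = 255
Wildcard: 0.0.15.255


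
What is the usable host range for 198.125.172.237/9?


Network: 198.0.0.0
Broadcast: 198.127.255.255
First usable = network + 1
Last usable = broadcast - 1
Range: 198.0.0.1 to 198.127.255.254


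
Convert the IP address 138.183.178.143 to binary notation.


138 = 10001010
183 = 10110111
178 = 10110010
143 = 10001111
Binary: 10001010.10110111.10110010.10001111


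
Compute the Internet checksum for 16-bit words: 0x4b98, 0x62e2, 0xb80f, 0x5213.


Sum all words (with carry folding):
+ 0x4b98 = 0x4b98
+ 0x62e2 = 0xae7a
+ 0xb80f = 0x668a
+ 0x5213 = 0xb89d
One's complement: ~0xb89d
Checksum = 0x4762


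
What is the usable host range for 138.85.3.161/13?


Network: 138.80.0.0
Broadcast: 138.87.255.255
First usable = network + 1
Last usable = broadcast - 1
Range: 138.80.0.1 to 138.87.255.254


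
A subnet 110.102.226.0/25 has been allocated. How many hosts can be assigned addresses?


Host bits = 32 - 25 = 7
Total addresses = 2^7 = 128
Usable = total - 2 (network and broadcast)
Usable hosts: 126


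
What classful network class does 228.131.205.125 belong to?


First octet: 228
Binary: 11100100
1110xxxx -> Class D (224-239)
Class D (multicast), default mask N/A


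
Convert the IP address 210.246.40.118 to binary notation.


210 = 11010010
246 = 11110110
40 = 00101000
118 = 01110110
Binary: 11010010.11110110.00101000.01110110


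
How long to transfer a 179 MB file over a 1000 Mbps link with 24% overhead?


Effective throughput = 1000 * (1 - 24/100) = 760 Mbps
File size in Mb = 179 * 8 = 1432 Mb
Time = 1432 / 760
Time = 1.8842 seconds


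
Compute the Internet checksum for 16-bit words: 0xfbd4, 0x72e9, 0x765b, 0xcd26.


Sum all words (with carry folding):
+ 0xfbd4 = 0xfbd4
+ 0x72e9 = 0x6ebe
+ 0x765b = 0xe519
+ 0xcd26 = 0xb240
One's complement: ~0xb240
Checksum = 0x4dbf


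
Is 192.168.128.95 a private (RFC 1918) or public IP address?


RFC 1918 private ranges:
  10.0.0.0/8 (10.0.0.0 - 10.255.255.255)
  172.16.0.0/12 (172.16.0.0 - 172.31.255.255)
  192.168.0.0/16 (192.168.0.0 - 192.168.255.255)
Private (in 192.168.0.0/16)


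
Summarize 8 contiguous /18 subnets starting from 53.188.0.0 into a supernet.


Original prefix: /18
Number of subnets: 8 = 2^3
New prefix = 18 - 3 = 15
Supernet: 53.188.0.0/15


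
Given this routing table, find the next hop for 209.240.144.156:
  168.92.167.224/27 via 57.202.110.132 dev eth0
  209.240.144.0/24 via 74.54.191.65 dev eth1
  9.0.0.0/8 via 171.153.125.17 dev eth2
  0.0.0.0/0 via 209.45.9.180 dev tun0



Longest prefix match for 209.240.144.156:
  /27 168.92.167.224: no
  /24 209.240.144.0: MATCH
  /8 9.0.0.0: no
  /0 0.0.0.0: MATCH
Selected: next-hop 74.54.191.65 via eth1 (matched /24)


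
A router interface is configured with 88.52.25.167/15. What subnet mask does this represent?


/15 means 15 network bits, 17 host bits
Binary: 11111111111111100000000000000000
Mask: 255.254.0.0


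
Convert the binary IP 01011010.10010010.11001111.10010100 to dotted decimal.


01011010 = 90
10010010 = 146
11001111 = 207
10010100 = 148
IP: 90.146.207.148


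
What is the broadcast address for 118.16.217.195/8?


Network: 118.0.0.0/8
Host bits = 24
Set all host bits to 1:
Broadcast: 118.255.255.255


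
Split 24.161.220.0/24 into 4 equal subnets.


New prefix = 24 + 2 = 26
Each subnet has 64 addresses
  24.161.220.0/26
  24.161.220.64/26
  24.161.220.128/26
  24.161.220.192/26
Subnets: 24.161.220.0/26, 24.161.220.64/26, 24.161.220.128/26, 24.161.220.192/26


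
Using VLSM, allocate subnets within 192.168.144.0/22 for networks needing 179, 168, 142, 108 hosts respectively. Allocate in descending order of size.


179 hosts -> /24 (254 usable): 192.168.144.0/24
168 hosts -> /24 (254 usable): 192.168.145.0/24
142 hosts -> /24 (254 usable): 192.168.146.0/24
108 hosts -> /25 (126 usable): 192.168.147.0/25
Allocation: 192.168.144.0/24 (179 hosts, 254 usable); 192.168.145.0/24 (168 hosts, 254 usable); 192.168.146.0/24 (142 hosts, 254 usable); 192.168.147.0/25 (108 hosts, 126 usable)


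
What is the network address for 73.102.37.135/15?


IP:   01001001.01100110.00100101.10000111
Mask: 11111111.11111110.00000000.00000000
AND operation:
Net:  01001001.01100110.00000000.00000000
Network: 73.102.0.0/15


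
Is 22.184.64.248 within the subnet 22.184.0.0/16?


Subnet network: 22.184.0.0
Test IP AND mask: 22.184.0.0
Yes, 22.184.64.248 is in 22.184.0.0/16


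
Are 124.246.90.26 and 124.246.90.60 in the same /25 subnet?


Mask: 255.255.255.128
124.246.90.26 AND mask = 124.246.90.0
124.246.90.60 AND mask = 124.246.90.0
Yes, same subnet (124.246.90.0)


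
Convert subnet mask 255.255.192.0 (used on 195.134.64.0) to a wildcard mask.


Subnet mask: 255.255.192.0
Wildcard = 255.255.255.255 - subnet mask
255 - 255 = 0
255 - 255 = 0
255 - 192 = 63
255 - 0 = 255
Wildcard: 0.0.63.255


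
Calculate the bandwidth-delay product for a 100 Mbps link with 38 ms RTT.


BDP = bandwidth * RTT
= 100 Mbps * 38 ms
= 100 * 1e6 * 38 / 1000 bits
= 3800000 bits
= 475000 bytes
= 463.8672 KB
BDP = 3800000 bits (475000 bytes)


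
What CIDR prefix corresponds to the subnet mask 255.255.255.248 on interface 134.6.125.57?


Binary: 11111111.11111111.11111111.11111000
Count leading 1s
Prefix: /29


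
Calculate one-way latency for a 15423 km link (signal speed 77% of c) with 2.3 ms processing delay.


Speed = 0.77 * 3e5 km/s = 231000 km/s
Propagation delay = 15423 / 231000 = 0.0668 s = 66.7662 ms
Processing delay = 2.3 ms
Total one-way latency = 69.0662 ms


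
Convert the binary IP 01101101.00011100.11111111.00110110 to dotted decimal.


01101101 = 109
00011100 = 28
11111111 = 255
00110110 = 54
IP: 109.28.255.54


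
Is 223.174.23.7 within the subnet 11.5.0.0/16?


Subnet network: 11.5.0.0
Test IP AND mask: 223.174.0.0
No, 223.174.23.7 is not in 11.5.0.0/16


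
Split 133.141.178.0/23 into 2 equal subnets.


New prefix = 23 + 1 = 24
Each subnet has 256 addresses
  133.141.178.0/24
  133.141.179.0/24
Subnets: 133.141.178.0/24, 133.141.179.0/24


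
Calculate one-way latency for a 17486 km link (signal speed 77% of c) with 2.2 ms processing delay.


Speed = 0.77 * 3e5 km/s = 231000 km/s
Propagation delay = 17486 / 231000 = 0.0757 s = 75.697 ms
Processing delay = 2.2 ms
Total one-way latency = 77.897 ms


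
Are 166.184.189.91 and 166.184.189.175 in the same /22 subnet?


Mask: 255.255.252.0
166.184.189.91 AND mask = 166.184.188.0
166.184.189.175 AND mask = 166.184.188.0
Yes, same subnet (166.184.188.0)


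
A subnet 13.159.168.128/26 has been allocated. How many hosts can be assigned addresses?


Host bits = 32 - 26 = 6
Total addresses = 2^6 = 64
Usable = total - 2 (network and broadcast)
Usable hosts: 62


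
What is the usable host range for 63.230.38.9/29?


Network: 63.230.38.8
Broadcast: 63.230.38.15
First usable = network + 1
Last usable = broadcast - 1
Range: 63.230.38.9 to 63.230.38.14


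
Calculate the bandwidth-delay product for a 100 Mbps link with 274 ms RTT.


BDP = bandwidth * RTT
= 100 Mbps * 274 ms
= 100 * 1e6 * 274 / 1000 bits
= 27400000 bits
= 3425000 bytes
= 3344.7266 KB
BDP = 27400000 bits (3425000 bytes)


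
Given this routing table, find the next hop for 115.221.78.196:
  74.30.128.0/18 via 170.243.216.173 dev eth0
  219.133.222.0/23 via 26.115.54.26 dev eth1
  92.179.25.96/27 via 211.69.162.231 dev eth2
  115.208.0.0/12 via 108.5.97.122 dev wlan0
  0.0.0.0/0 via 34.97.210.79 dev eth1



Longest prefix match for 115.221.78.196:
  /18 74.30.128.0: no
  /23 219.133.222.0: no
  /27 92.179.25.96: no
  /12 115.208.0.0: MATCH
  /0 0.0.0.0: MATCH
Selected: next-hop 108.5.97.122 via wlan0 (matched /12)


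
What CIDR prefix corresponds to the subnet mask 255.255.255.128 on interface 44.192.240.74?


Binary: 11111111.11111111.11111111.10000000
Count leading 1s
Prefix: /25


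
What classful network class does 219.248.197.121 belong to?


First octet: 219
Binary: 11011011
110xxxxx -> Class C (192-223)
Class C, default mask 255.255.255.0 (/24)


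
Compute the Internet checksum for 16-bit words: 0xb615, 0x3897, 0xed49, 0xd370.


Sum all words (with carry folding):
+ 0xb615 = 0xb615
+ 0x3897 = 0xeeac
+ 0xed49 = 0xdbf6
+ 0xd370 = 0xaf67
One's complement: ~0xaf67
Checksum = 0x5098


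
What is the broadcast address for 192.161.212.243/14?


Network: 192.160.0.0/14
Host bits = 18
Set all host bits to 1:
Broadcast: 192.163.255.255


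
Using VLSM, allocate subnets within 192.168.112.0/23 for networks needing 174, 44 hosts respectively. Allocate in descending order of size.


174 hosts -> /24 (254 usable): 192.168.112.0/24
44 hosts -> /26 (62 usable): 192.168.113.0/26
Allocation: 192.168.112.0/24 (174 hosts, 254 usable); 192.168.113.0/26 (44 hosts, 62 usable)


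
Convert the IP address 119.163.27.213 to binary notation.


119 = 01110111
163 = 10100011
27 = 00011011
213 = 11010101
Binary: 01110111.10100011.00011011.11010101


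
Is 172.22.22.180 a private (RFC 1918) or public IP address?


RFC 1918 private ranges:
  10.0.0.0/8 (10.0.0.0 - 10.255.255.255)
  172.16.0.0/12 (172.16.0.0 - 172.31.255.255)
  192.168.0.0/16 (192.168.0.0 - 192.168.255.255)
Private (in 172.16.0.0/12)


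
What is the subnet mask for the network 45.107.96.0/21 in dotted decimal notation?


/21 means 21 network bits, 11 host bits
Binary: 11111111111111111111100000000000
Mask: 255.255.248.0


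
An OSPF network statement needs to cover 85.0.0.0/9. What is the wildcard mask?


Subnet mask: 255.128.0.0
Wildcard = 255.255.255.255 - subnet mask
255 - 255 = 0
255 - 128 = 127
255 - 0 = 255
255 - 0 = 255
Wildcard: 0.127.255.255


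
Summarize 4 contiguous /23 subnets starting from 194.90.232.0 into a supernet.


Original prefix: /23
Number of subnets: 4 = 2^2
New prefix = 23 - 2 = 21
Supernet: 194.90.232.0/21


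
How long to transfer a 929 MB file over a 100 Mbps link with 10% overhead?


Effective throughput = 100 * (1 - 10/100) = 90 Mbps
File size in Mb = 929 * 8 = 7432 Mb
Time = 7432 / 90
Time = 82.5778 seconds


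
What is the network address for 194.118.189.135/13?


IP:   11000010.01110110.10111101.10000111
Mask: 11111111.11111000.00000000.00000000
AND operation:
Net:  11000010.01110000.00000000.00000000
Network: 194.112.0.0/13


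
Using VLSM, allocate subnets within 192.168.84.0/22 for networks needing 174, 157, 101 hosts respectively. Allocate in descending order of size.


174 hosts -> /24 (254 usable): 192.168.84.0/24
157 hosts -> /24 (254 usable): 192.168.85.0/24
101 hosts -> /25 (126 usable): 192.168.86.0/25
Allocation: 192.168.84.0/24 (174 hosts, 254 usable); 192.168.85.0/24 (157 hosts, 254 usable); 192.168.86.0/25 (101 hosts, 126 usable)


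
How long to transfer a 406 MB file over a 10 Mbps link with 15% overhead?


Effective throughput = 10 * (1 - 15/100) = 8.5 Mbps
File size in Mb = 406 * 8 = 3248 Mb
Time = 3248 / 8.5
Time = 382.1176 seconds


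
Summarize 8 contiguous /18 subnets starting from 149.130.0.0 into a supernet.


Original prefix: /18
Number of subnets: 8 = 2^3
New prefix = 18 - 3 = 15
Supernet: 149.130.0.0/15


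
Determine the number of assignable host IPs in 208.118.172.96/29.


Host bits = 32 - 29 = 3
Total addresses = 2^3 = 8
Usable = total - 2 (network and broadcast)
Usable hosts: 6


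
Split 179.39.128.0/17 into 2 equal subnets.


New prefix = 17 + 1 = 18
Each subnet has 16384 addresses
  179.39.128.0/18
  179.39.192.0/18
Subnets: 179.39.128.0/18, 179.39.192.0/18


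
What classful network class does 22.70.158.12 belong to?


First octet: 22
Binary: 00010110
0xxxxxxx -> Class A (1-126)
Class A, default mask 255.0.0.0 (/8)


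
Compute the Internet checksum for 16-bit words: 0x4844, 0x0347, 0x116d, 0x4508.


Sum all words (with carry folding):
+ 0x4844 = 0x4844
+ 0x0347 = 0x4b8b
+ 0x116d = 0x5cf8
+ 0x4508 = 0xa200
One's complement: ~0xa200
Checksum = 0x5dff


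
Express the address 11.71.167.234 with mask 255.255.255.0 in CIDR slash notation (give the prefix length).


Binary: 11111111.11111111.11111111.00000000
Count leading 1s
Prefix: /24


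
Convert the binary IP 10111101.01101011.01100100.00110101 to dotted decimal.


10111101 = 189
01101011 = 107
01100100 = 100
00110101 = 53
IP: 189.107.100.53


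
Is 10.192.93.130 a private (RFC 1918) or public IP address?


RFC 1918 private ranges:
  10.0.0.0/8 (10.0.0.0 - 10.255.255.255)
  172.16.0.0/12 (172.16.0.0 - 172.31.255.255)
  192.168.0.0/16 (192.168.0.0 - 192.168.255.255)
Private (in 10.0.0.0/8)


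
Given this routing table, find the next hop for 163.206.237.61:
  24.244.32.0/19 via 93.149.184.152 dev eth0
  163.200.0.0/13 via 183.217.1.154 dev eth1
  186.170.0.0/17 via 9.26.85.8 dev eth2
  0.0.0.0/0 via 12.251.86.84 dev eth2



Longest prefix match for 163.206.237.61:
  /19 24.244.32.0: no
  /13 163.200.0.0: MATCH
  /17 186.170.0.0: no
  /0 0.0.0.0: MATCH
Selected: next-hop 183.217.1.154 via eth1 (matched /13)


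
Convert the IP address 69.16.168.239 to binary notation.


69 = 01000101
16 = 00010000
168 = 10101000
239 = 11101111
Binary: 01000101.00010000.10101000.11101111
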